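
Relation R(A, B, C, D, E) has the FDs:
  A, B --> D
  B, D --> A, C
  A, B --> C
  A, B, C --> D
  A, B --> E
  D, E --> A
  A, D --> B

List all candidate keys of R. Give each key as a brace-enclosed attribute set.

{A, B}, {A, D}, {B, D}, {D, E}

Closure of {A, B} is {A, B, C, D, E}, the whole schema; {A, B} is a candidate key.
Closure of {A, D} is {A, B, C, D, E}, the whole schema; {A, D} is a candidate key.
Closure of {B, D} is {A, B, C, D, E}, the whole schema; {B, D} is a candidate key.
Closure of {D, E} is {A, B, C, D, E}, the whole schema; {D, E} is a candidate key.
No proper subset of any of these is a key, and no other minimal superkey exists.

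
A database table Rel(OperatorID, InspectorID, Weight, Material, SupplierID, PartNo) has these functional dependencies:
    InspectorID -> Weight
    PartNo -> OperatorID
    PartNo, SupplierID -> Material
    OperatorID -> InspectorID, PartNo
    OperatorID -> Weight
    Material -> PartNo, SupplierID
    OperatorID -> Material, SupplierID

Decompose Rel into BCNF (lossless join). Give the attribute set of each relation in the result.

Candidate keys of the original relation: {Material}, {OperatorID}, {PartNo}.
Within {InspectorID, Material, OperatorID, PartNo, SupplierID, Weight}: {InspectorID}⁺ ∩ {InspectorID, Material, OperatorID, PartNo, SupplierID, Weight} = {InspectorID, Weight}, not the whole set, so InspectorID -> Weight violates BCNF; decompose into {InspectorID, Weight} and {InspectorID, Material, OperatorID, PartNo, SupplierID}.
{InspectorID, Weight} has no BCNF violation.
{InspectorID, Material, OperatorID, PartNo, SupplierID} has no BCNF violation.

{InspectorID, Material, OperatorID, PartNo, SupplierID}; {InspectorID, Weight}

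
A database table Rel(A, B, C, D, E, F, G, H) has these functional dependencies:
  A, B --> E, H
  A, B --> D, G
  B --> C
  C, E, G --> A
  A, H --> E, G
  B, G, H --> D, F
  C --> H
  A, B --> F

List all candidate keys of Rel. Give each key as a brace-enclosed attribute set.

{A, B}, {B, E, G}

{B} never appears on the right of any FD, so every key must include it.
{A, B} is a candidate key since {A, B}⁺ = {A, B, C, D, E, F, G, H} covers every attribute.
{B, E, G} is a candidate key since {B, E, G}⁺ = {A, B, C, D, E, F, G, H} covers every attribute.
Any other superkey properly contains one of these, so there are no further candidate keys.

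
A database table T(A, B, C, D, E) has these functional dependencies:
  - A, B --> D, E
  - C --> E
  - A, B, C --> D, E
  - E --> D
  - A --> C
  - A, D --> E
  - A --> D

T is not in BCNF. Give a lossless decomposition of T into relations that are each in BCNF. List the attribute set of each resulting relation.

Candidate key of the original relation: {A, B}.
Within {A, B, C, D, E}: {C}⁺ ∩ {A, B, C, D, E} = {C, D, E}, not the whole set, so C --> D, E violates BCNF; decompose into {C, D, E} and {A, B, C}.
Within {C, D, E}: {E}⁺ ∩ {C, D, E} = {D, E}, not the whole set, so E --> D violates BCNF; decompose into {D, E} and {C, E}.
{D, E}: every determinant is a superkey — BCNF.
{C, E}: every determinant is a superkey — BCNF.
Within {A, B, C}: {A}⁺ ∩ {A, B, C} = {A, C}, not the whole set, so A --> C violates BCNF; decompose into {A, C} and {A, B}.
{A, C}: every determinant is a superkey — BCNF.
{A, B}: every determinant is a superkey — BCNF.

{A, B}; {A, C}; {C, E}; {D, E}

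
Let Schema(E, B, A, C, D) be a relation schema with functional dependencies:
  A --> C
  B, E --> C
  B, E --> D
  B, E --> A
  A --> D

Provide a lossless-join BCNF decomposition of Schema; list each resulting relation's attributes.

{A, B, E}; {A, C, D}

Candidate key of the original relation: {B, E}.
{A, B, C, D, E}: {A} determines {A, C, D} here but is not a superkey — split on A --> C, D, giving {A, C, D} and {A, B, E}.
{A, C, D}: every determinant is a superkey — BCNF.
{A, B, E}: every determinant is a superkey — BCNF.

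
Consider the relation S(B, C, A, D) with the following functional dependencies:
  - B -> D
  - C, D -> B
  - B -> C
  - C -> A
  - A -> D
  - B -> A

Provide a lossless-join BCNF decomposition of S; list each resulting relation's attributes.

Candidate keys of the original relation: {B}, {C}.
In {A, B, C, D}, {A} is not a superkey ({A}⁺ restricted to this set is {A, D}), so split on A -> D into {A, D} and {A, B, C}.
{A, D} is in BCNF.
{A, B, C} is in BCNF.

{A, B, C}; {A, D}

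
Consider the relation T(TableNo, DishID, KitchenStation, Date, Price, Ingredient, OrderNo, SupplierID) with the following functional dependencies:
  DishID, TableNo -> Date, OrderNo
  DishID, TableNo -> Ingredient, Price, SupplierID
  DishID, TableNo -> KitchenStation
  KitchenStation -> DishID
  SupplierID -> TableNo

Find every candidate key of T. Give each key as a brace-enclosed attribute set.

{DishID, SupplierID} is a candidate key since {DishID, SupplierID}⁺ = {Date, DishID, Ingredient, KitchenStation, OrderNo, Price, SupplierID, TableNo} covers every attribute.
{DishID, TableNo} is a candidate key since {DishID, TableNo}⁺ = {Date, DishID, Ingredient, KitchenStation, OrderNo, Price, SupplierID, TableNo} covers every attribute.
{KitchenStation, SupplierID} is a candidate key since {KitchenStation, SupplierID}⁺ = {Date, DishID, Ingredient, KitchenStation, OrderNo, Price, SupplierID, TableNo} covers every attribute.
{KitchenStation, TableNo} is a candidate key since {KitchenStation, TableNo}⁺ = {Date, DishID, Ingredient, KitchenStation, OrderNo, Price, SupplierID, TableNo} covers every attribute.
No proper subset of any of these is a key, and no other minimal superkey exists.

{DishID, SupplierID}, {DishID, TableNo}, {KitchenStation, SupplierID}, {KitchenStation, TableNo}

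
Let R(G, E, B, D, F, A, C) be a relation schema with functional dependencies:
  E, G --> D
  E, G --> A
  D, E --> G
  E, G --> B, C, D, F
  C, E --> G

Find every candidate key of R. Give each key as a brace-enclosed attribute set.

No FD produces {E}, so it must be in every candidate key.
{C, E}⁺ = {A, B, C, D, E, F, G} — all of the relation — so {C, E} is a candidate key.
{D, E}⁺ = {A, B, C, D, E, F, G} — all of the relation — so {D, E} is a candidate key.
{E, G}⁺ = {A, B, C, D, E, F, G} — all of the relation — so {E, G} is a candidate key.
These are minimal and exhaustive — every other superkey contains one of them.

{C, E}, {D, E}, {E, G}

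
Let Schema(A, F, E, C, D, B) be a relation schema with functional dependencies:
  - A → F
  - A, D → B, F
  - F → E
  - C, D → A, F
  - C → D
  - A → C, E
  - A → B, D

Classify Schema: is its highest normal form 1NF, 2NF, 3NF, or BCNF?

2NF

Candidate keys: {A}, {C}. Prime attributes: {A, C}.
F → E breaks BCNF: {F}⁺ = {E, F}, so {F} is not a superkey.
F → E determines the non-prime attribute {E} from a non-superkey — 3NF is violated.
With only single-attribute keys there can be no partial dependency, so 2NF holds.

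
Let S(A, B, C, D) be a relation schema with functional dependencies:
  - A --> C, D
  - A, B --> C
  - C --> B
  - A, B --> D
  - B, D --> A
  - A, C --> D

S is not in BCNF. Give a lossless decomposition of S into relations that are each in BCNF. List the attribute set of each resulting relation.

Candidate keys of the original relation: {A}, {B, D}, {C, D}.
{A, B, C, D}: {C} determines {B, C} here but is not a superkey — split on C --> B, giving {B, C} and {A, C, D}.
{B, C} is in BCNF.
{A, C, D} is in BCNF.

{A, C, D}; {B, C}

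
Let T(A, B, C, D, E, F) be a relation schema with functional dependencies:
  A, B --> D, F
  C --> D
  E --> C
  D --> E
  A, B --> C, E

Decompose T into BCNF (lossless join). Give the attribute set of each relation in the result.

{A, B, C, F}; {C, D, E}

Candidate key of the original relation: {A, B}.
Within {A, B, C, D, E, F}: {C}⁺ ∩ {A, B, C, D, E, F} = {C, D, E}, not the whole set, so C --> D, E violates BCNF; decompose into {C, D, E} and {A, B, C, F}.
{C, D, E} has no BCNF violation.
{A, B, C, F} has no BCNF violation.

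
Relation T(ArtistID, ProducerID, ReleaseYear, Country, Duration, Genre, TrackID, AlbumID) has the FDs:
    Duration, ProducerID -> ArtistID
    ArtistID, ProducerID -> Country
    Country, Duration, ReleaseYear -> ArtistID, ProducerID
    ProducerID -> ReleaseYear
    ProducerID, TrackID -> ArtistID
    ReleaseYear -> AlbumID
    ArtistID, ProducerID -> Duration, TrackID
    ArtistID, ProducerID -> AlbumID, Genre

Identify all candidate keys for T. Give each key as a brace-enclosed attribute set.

{ArtistID, ProducerID}, {Country, Duration, ReleaseYear}, {Duration, ProducerID}, {ProducerID, TrackID}

{ArtistID, ProducerID}⁺ = {AlbumID, ArtistID, Country, Duration, Genre, ProducerID, ReleaseYear, TrackID} — all of the relation — so {ArtistID, ProducerID} is a candidate key.
{Duration, ProducerID}⁺ = {AlbumID, ArtistID, Country, Duration, Genre, ProducerID, ReleaseYear, TrackID} — all of the relation — so {Duration, ProducerID} is a candidate key.
{ProducerID, TrackID}⁺ = {AlbumID, ArtistID, Country, Duration, Genre, ProducerID, ReleaseYear, TrackID} — all of the relation — so {ProducerID, TrackID} is a candidate key.
{Country, Duration, ReleaseYear}⁺ = {AlbumID, ArtistID, Country, Duration, Genre, ProducerID, ReleaseYear, TrackID} — all of the relation — so {Country, Duration, ReleaseYear} is a candidate key.
These are minimal and exhaustive — every other superkey contains one of them.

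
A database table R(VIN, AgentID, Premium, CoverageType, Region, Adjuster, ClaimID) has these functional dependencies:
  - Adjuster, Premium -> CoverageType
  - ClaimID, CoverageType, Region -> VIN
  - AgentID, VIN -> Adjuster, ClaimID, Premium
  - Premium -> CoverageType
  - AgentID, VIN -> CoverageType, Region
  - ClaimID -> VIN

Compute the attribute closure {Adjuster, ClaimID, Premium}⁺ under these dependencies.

Start with {Adjuster, ClaimID, Premium}.
Adjuster, Premium -> CoverageType applies; add {CoverageType} → now {Adjuster, ClaimID, CoverageType, Premium}.
ClaimID -> VIN applies; add {VIN} → now {Adjuster, ClaimID, CoverageType, Premium, VIN}.
No further FD applies.

{Adjuster, ClaimID, CoverageType, Premium, VIN}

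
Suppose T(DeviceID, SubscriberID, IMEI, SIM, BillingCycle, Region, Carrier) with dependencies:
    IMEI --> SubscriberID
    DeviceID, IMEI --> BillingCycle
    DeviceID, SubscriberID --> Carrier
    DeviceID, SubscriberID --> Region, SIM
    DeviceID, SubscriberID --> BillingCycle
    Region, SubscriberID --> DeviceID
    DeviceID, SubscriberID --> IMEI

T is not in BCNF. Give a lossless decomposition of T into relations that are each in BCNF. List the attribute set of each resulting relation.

Candidate keys of the original relation: {DeviceID, IMEI}, {DeviceID, SubscriberID}, {IMEI, Region}, {Region, SubscriberID}.
{BillingCycle, Carrier, DeviceID, IMEI, Region, SIM, SubscriberID}: {IMEI} determines {IMEI, SubscriberID} here but is not a superkey — split on IMEI --> SubscriberID, giving {IMEI, SubscriberID} and {BillingCycle, Carrier, DeviceID, IMEI, Region, SIM}.
{IMEI, SubscriberID}: every determinant is a superkey — BCNF.
{BillingCycle, Carrier, DeviceID, IMEI, Region, SIM}: every determinant is a superkey — BCNF.

{BillingCycle, Carrier, DeviceID, IMEI, Region, SIM}; {IMEI, SubscriberID}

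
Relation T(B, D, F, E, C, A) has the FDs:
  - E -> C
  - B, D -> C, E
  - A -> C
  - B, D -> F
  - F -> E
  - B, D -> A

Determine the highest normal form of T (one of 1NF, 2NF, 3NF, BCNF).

Candidate key: {B, D}. Prime attributes: {B, D}.
E -> C: {E}⁺ = {C, E}, which is not all of the attributes, so the left side is not a superkey — BCNF is violated.
E -> C determines the non-prime attribute {C} from a non-superkey — 3NF is violated.
No proper subset of a key has a non-prime attribute in its closure, so there is no partial dependency; 2NF holds.

2NF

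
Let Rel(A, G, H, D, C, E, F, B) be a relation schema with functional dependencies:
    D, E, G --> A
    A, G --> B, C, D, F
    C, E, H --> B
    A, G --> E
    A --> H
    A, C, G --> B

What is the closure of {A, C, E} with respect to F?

{A, B, C, E, H}

Start with {A, C, E}.
A --> H applies; add {H} → now {A, C, E, H}.
C, E, H --> B applies; add {B} → now {A, B, C, E, H}.
No further FD applies.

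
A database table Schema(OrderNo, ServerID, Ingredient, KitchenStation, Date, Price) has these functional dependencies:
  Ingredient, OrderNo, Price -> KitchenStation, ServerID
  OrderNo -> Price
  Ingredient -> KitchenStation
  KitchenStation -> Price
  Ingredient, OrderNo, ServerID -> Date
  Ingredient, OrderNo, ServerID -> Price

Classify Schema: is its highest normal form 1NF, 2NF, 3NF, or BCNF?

1NF

Candidate key: {Ingredient, OrderNo}. Prime attributes: {Ingredient, OrderNo}.
OrderNo -> Price breaks BCNF: {OrderNo}⁺ = {OrderNo, Price}, so {OrderNo} is not a superkey.
OrderNo -> Price determines the non-prime attribute {Price} from a non-superkey — 3NF is violated.
The proper key subset {Ingredient} of {Ingredient, OrderNo} determines non-prime {KitchenStation, Price}, so the relation is not even in 2NF.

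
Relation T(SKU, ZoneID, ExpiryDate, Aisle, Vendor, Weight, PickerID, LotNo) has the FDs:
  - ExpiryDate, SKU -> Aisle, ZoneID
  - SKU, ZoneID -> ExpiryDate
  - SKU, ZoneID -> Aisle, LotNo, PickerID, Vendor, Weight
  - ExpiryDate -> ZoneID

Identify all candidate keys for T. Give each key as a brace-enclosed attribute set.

Attributes never on any right-hand side: {SKU} — every candidate key must contain it.
Closure of {ExpiryDate, SKU} is {Aisle, ExpiryDate, LotNo, PickerID, SKU, Vendor, Weight, ZoneID}, the whole schema; {ExpiryDate, SKU} is a candidate key.
Closure of {SKU, ZoneID} is {Aisle, ExpiryDate, LotNo, PickerID, SKU, Vendor, Weight, ZoneID}, the whole schema; {SKU, ZoneID} is a candidate key.
Any other superkey properly contains one of these, so there are no further candidate keys.

{ExpiryDate, SKU}, {SKU, ZoneID}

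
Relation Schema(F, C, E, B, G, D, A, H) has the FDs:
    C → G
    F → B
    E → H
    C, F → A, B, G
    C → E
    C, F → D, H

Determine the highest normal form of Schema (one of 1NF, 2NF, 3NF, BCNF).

1NF

Candidate key: {C, F}. Prime attributes: {C, F}.
C → G: {C}⁺ = {C, E, G, H}, which is not all of the attributes, so the left side is not a superkey — BCNF is violated.
Because {G} is non-prime and the left side of C → G is not a superkey, the relation is not in 3NF.
{C} is a proper subset of the key {C, F}, and {C}⁺ contains the non-prime attributes {E, G, H} — a partial dependency, so 2NF is violated.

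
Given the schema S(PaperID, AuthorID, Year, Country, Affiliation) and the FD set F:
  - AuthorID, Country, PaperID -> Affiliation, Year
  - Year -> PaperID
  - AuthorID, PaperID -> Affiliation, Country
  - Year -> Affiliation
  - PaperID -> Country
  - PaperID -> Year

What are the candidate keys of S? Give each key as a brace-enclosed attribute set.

{AuthorID, PaperID}, {AuthorID, Year}

{AuthorID} never appears on the right of any FD, so every key must include it.
Closure of {AuthorID, PaperID} is {Affiliation, AuthorID, Country, PaperID, Year}, the whole schema; {AuthorID, PaperID} is a candidate key.
Closure of {AuthorID, Year} is {Affiliation, AuthorID, Country, PaperID, Year}, the whole schema; {AuthorID, Year} is a candidate key.
Any other superkey properly contains one of these, so there are no further candidate keys.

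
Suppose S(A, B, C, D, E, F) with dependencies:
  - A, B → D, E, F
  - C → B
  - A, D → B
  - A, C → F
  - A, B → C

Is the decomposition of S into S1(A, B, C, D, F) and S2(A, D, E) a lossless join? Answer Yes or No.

Yes

S1 ∩ S2 = {A, D}; its closure under F is {A, B, C, D, E, F}.
This includes all of S1, so the common attributes are a superkey of S1 — the join is lossless.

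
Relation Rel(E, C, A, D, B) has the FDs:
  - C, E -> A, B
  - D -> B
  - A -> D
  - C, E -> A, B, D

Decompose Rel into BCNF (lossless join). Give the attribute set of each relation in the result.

Candidate key of the original relation: {C, E}.
In {A, B, C, D, E}, {D} is not a superkey ({D}⁺ restricted to this set is {B, D}), so split on D -> B into {B, D} and {A, C, D, E}.
{B, D} has no BCNF violation.
In {A, C, D, E}, {A} is not a superkey ({A}⁺ restricted to this set is {A, D}), so split on A -> D into {A, D} and {A, C, E}.
{A, D} has no BCNF violation.
{A, C, E} has no BCNF violation.

{A, C, E}; {A, D}; {B, D}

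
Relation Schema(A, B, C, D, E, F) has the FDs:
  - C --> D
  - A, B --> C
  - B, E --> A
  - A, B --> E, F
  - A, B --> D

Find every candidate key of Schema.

{A, B}, {B, E}

{B} never appears on the right of any FD, so every key must include it.
Closure of {A, B} is {A, B, C, D, E, F}, the whole schema; {A, B} is a candidate key.
Closure of {B, E} is {A, B, C, D, E, F}, the whole schema; {B, E} is a candidate key.
Any other superkey properly contains one of these, so there are no further candidate keys.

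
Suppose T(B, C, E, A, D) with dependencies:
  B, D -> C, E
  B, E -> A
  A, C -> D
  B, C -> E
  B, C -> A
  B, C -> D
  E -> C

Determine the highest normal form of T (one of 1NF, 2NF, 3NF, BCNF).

Candidate keys: {B, C}, {B, D}, {B, E}. Prime attributes: {B, C, D, E}.
For A, C -> D we have {A, C}⁺ = {A, C, D}; {A, C} is not a superkey, so BCNF fails.
But every attribute on its right side ({D}) is prime, and the same holds for every other non-superkey FD, so 3NF still holds.

3NF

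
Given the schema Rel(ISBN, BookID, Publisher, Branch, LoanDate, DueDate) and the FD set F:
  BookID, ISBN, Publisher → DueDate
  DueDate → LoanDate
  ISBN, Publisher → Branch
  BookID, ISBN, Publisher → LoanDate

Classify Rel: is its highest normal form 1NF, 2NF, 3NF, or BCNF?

1NF

Candidate key: {BookID, ISBN, Publisher}. Prime attributes: {BookID, ISBN, Publisher}.
For DueDate → LoanDate we have {DueDate}⁺ = {DueDate, LoanDate}; {DueDate} is not a superkey, so BCNF fails.
DueDate → LoanDate determines the non-prime attribute {LoanDate} from a non-superkey — 3NF is violated.
The proper key subset {ISBN, Publisher} of {BookID, ISBN, Publisher} determines non-prime {Branch}, so the relation is not even in 2NF.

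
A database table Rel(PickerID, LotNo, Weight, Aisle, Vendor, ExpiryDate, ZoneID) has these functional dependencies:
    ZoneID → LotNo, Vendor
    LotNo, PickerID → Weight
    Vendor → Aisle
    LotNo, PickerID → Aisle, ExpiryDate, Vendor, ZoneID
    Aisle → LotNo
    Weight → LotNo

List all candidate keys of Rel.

{Aisle, PickerID}, {LotNo, PickerID}, {PickerID, Vendor}, {PickerID, Weight}, {PickerID, ZoneID}

Attributes never on any right-hand side: {PickerID} — every candidate key must contain it.
{Aisle, PickerID} is a candidate key since {Aisle, PickerID}⁺ = {Aisle, ExpiryDate, LotNo, PickerID, Vendor, Weight, ZoneID} covers every attribute.
{LotNo, PickerID} is a candidate key since {LotNo, PickerID}⁺ = {Aisle, ExpiryDate, LotNo, PickerID, Vendor, Weight, ZoneID} covers every attribute.
{PickerID, Vendor} is a candidate key since {PickerID, Vendor}⁺ = {Aisle, ExpiryDate, LotNo, PickerID, Vendor, Weight, ZoneID} covers every attribute.
{PickerID, Weight} is a candidate key since {PickerID, Weight}⁺ = {Aisle, ExpiryDate, LotNo, PickerID, Vendor, Weight, ZoneID} covers every attribute.
{PickerID, ZoneID} is a candidate key since {PickerID, ZoneID}⁺ = {Aisle, ExpiryDate, LotNo, PickerID, Vendor, Weight, ZoneID} covers every attribute.
No proper subset of any of these is a key, and no other minimal superkey exists.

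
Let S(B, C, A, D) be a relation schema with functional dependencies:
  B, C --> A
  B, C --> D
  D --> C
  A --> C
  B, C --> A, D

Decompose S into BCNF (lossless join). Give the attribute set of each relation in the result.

Candidate keys of the original relation: {A, B}, {B, C}, {B, D}.
In {A, B, C, D}, {D} is not a superkey ({D}⁺ restricted to this set is {C, D}), so split on D --> C into {C, D} and {A, B, D}.
{C, D}: every determinant is a superkey — BCNF.
{A, B, D}: every determinant is a superkey — BCNF.

{A, B, D}; {C, D}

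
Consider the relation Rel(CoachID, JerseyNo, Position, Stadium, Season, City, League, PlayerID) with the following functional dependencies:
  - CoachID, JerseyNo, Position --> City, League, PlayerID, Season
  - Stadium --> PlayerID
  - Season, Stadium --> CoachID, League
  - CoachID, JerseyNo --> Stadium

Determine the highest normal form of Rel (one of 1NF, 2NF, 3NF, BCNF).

Candidate keys: {CoachID, JerseyNo, Position}, {JerseyNo, Position, Season, Stadium}. Prime attributes: {CoachID, JerseyNo, Position, Season, Stadium}.
Stadium --> PlayerID breaks BCNF: {Stadium}⁺ = {PlayerID, Stadium}, so {Stadium} is not a superkey.
Because {PlayerID} is non-prime and the left side of Stadium --> PlayerID is not a superkey, the relation is not in 3NF.
{CoachID, JerseyNo} is a proper subset of the key {CoachID, JerseyNo, Position}, and {CoachID, JerseyNo}⁺ contains the non-prime attribute {PlayerID} — a partial dependency, so 2NF is violated.

1NF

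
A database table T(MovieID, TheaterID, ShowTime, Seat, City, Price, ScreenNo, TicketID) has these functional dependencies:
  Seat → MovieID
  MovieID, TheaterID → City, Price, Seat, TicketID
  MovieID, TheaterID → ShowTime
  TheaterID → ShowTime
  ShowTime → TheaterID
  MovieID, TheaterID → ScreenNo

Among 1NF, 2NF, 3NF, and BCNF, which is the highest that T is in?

Candidate keys: {MovieID, ShowTime}, {MovieID, TheaterID}, {Seat, ShowTime}, {Seat, TheaterID}. Prime attributes: {MovieID, Seat, ShowTime, TheaterID}.
Seat → MovieID: {Seat}⁺ = {MovieID, Seat}, which is not all of the attributes, so the left side is not a superkey — BCNF is violated.
Its right-hand attributes {MovieID} are all prime, as are those of every other non-superkey FD — the relation is in 3NF.

3NF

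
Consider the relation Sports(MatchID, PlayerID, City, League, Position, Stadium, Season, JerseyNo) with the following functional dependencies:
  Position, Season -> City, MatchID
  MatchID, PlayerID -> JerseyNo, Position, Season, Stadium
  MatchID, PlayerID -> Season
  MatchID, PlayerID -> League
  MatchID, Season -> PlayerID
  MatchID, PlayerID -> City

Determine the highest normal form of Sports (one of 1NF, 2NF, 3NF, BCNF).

BCNF

Candidate keys: {MatchID, PlayerID}, {MatchID, Season}, {Position, Season}. Prime attributes: {MatchID, PlayerID, Position, Season}.
Each dependency's left side is a superkey — BCNF holds.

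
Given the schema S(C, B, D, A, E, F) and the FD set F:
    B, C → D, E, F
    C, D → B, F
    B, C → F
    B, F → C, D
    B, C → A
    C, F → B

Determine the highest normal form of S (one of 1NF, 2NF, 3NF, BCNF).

Candidate keys: {B, C}, {B, F}, {C, D}, {C, F}. Prime attributes: {B, C, D, F}.
Each dependency's left side is a superkey — BCNF holds.

BCNF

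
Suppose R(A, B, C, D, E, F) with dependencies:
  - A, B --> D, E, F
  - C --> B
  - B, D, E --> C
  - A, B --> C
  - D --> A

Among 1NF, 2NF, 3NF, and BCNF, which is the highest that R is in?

3NF

Candidate keys: {A, B}, {A, C}, {B, D}, {C, D}. Prime attributes: {A, B, C, D}.
C --> B: {C}⁺ = {B, C}, which is not all of the attributes, so the left side is not a superkey — BCNF is violated.
Its right-hand attributes {B} are all prime, as are those of every other non-superkey FD — the relation is in 3NF.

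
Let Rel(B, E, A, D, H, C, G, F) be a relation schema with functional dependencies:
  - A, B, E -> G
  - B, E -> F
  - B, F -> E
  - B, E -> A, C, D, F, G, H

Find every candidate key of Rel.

{B, E}, {B, F}

No FD produces {B}, so it must be in every candidate key.
{B, E}⁺ = {A, B, C, D, E, F, G, H}, which is every attribute, so {B, E} is a candidate key.
{B, F}⁺ = {A, B, C, D, E, F, G, H}, which is every attribute, so {B, F} is a candidate key.
No proper subset of any of these is a key, and no other minimal superkey exists.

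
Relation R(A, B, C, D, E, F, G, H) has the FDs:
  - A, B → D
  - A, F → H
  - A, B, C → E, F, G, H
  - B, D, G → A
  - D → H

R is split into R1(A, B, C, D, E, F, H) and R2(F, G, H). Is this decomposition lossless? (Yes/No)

No

The shared attributes are {F, H} and {F, H}⁺ = {F, H}.
R1 ⊄ {F, H} and R2 ⊄ {F, H}, so the split is lossy.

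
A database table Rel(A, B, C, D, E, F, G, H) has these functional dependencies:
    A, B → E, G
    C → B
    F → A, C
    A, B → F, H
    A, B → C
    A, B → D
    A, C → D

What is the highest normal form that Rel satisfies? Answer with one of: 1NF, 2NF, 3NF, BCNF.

Candidate keys: {A, B}, {A, C}, {F}. Prime attributes: {A, B, C, F}.
C → B breaks BCNF: {C}⁺ = {B, C}, so {C} is not a superkey.
But every attribute on its right side ({B}) is prime, and the same holds for every other non-superkey FD, so 3NF still holds.

3NF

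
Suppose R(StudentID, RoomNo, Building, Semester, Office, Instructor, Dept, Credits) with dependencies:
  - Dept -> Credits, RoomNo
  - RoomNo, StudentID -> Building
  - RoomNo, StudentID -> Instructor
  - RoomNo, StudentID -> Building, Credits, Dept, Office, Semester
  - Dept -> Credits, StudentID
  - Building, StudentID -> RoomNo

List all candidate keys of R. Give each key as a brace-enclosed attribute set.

{Building, StudentID}, {Dept}, {RoomNo, StudentID}

Closure of {Dept} is {Building, Credits, Dept, Instructor, Office, RoomNo, Semester, StudentID}, the whole schema; {Dept} is a candidate key.
Closure of {Building, StudentID} is {Building, Credits, Dept, Instructor, Office, RoomNo, Semester, StudentID}, the whole schema; {Building, StudentID} is a candidate key.
Closure of {RoomNo, StudentID} is {Building, Credits, Dept, Instructor, Office, RoomNo, Semester, StudentID}, the whole schema; {RoomNo, StudentID} is a candidate key.
These are minimal and exhaustive — every other superkey contains one of them.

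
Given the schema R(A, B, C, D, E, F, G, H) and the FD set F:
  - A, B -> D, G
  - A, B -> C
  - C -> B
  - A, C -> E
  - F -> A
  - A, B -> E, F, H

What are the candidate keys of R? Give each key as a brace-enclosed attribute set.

{A, B}, {A, C}, {B, F}, {C, F}

{A, B} is a candidate key since {A, B}⁺ = {A, B, C, D, E, F, G, H} covers every attribute.
{A, C} is a candidate key since {A, C}⁺ = {A, B, C, D, E, F, G, H} covers every attribute.
{B, F} is a candidate key since {B, F}⁺ = {A, B, C, D, E, F, G, H} covers every attribute.
{C, F} is a candidate key since {C, F}⁺ = {A, B, C, D, E, F, G, H} covers every attribute.
Any other superkey properly contains one of these, so there are no further candidate keys.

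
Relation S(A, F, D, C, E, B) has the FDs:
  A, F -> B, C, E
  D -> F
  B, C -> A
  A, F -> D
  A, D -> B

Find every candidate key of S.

{A, D}, {A, F}, {B, C, D}, {B, C, F}

{A, D}⁺ = {A, B, C, D, E, F}, which is every attribute, so {A, D} is a candidate key.
{A, F}⁺ = {A, B, C, D, E, F}, which is every attribute, so {A, F} is a candidate key.
{B, C, D}⁺ = {A, B, C, D, E, F}, which is every attribute, so {B, C, D} is a candidate key.
{B, C, F}⁺ = {A, B, C, D, E, F}, which is every attribute, so {B, C, F} is a candidate key.
Any other superkey properly contains one of these, so there are no further candidate keys.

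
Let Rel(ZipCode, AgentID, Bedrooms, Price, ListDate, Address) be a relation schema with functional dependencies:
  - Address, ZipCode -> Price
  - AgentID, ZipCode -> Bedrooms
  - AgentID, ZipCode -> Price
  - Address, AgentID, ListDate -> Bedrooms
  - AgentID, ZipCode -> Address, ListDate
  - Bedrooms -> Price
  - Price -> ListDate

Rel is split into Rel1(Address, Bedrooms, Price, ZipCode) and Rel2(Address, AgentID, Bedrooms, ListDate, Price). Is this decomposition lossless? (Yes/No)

Rel1 ∩ Rel2 = {Address, Bedrooms, Price}; its closure under F is {Address, Bedrooms, ListDate, Price}.
Neither Rel1 nor Rel2 is contained in that closure, so the decomposition is lossy.

No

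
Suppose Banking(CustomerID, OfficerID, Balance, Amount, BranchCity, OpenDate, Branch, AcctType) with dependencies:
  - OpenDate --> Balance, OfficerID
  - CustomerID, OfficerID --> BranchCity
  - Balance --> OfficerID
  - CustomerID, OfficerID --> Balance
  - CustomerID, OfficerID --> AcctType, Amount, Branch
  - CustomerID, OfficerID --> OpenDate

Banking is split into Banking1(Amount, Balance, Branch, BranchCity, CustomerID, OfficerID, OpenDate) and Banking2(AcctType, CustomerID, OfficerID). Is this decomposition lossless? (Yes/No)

Yes

Banking1 ∩ Banking2 = {CustomerID, OfficerID}; its closure under F is {AcctType, Amount, Balance, Branch, BranchCity, CustomerID, OfficerID, OpenDate}.
Banking1 is contained in that closure, so Banking1 ∩ Banking2 --> Banking1 holds and the join is lossless.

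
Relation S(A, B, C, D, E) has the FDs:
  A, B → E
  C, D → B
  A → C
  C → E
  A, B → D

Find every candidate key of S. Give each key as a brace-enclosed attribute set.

{A, B}, {A, D}

{A} never appears on the right of any FD, so every key must include it.
{A, B} is a candidate key since {A, B}⁺ = {A, B, C, D, E} covers every attribute.
{A, D} is a candidate key since {A, D}⁺ = {A, B, C, D, E} covers every attribute.
No proper subset of any of these is a key, and no other minimal superkey exists.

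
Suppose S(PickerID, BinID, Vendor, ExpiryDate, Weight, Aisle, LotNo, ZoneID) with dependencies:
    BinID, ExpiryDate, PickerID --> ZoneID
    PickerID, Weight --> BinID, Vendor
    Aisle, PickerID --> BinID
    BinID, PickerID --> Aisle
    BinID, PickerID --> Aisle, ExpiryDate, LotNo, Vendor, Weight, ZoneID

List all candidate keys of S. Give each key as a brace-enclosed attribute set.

{Aisle, PickerID}, {BinID, PickerID}, {PickerID, Weight}

No FD produces {PickerID}, so it must be in every candidate key.
{Aisle, PickerID} is a candidate key since {Aisle, PickerID}⁺ = {Aisle, BinID, ExpiryDate, LotNo, PickerID, Vendor, Weight, ZoneID} covers every attribute.
{BinID, PickerID} is a candidate key since {BinID, PickerID}⁺ = {Aisle, BinID, ExpiryDate, LotNo, PickerID, Vendor, Weight, ZoneID} covers every attribute.
{PickerID, Weight} is a candidate key since {PickerID, Weight}⁺ = {Aisle, BinID, ExpiryDate, LotNo, PickerID, Vendor, Weight, ZoneID} covers every attribute.
No proper subset of any of these is a key, and no other minimal superkey exists.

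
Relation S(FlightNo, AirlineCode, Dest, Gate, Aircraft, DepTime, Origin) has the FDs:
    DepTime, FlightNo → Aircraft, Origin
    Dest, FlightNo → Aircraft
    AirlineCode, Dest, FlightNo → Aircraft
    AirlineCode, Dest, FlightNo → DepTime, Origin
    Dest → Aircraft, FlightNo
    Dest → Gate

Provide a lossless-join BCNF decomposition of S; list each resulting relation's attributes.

{Aircraft, DepTime, FlightNo, Origin}; {AirlineCode, DepTime, Dest}; {Dest, FlightNo, Gate}

Candidate key of the original relation: {AirlineCode, Dest}.
In {Aircraft, AirlineCode, DepTime, Dest, FlightNo, Gate, Origin}, {DepTime, FlightNo} is not a superkey ({DepTime, FlightNo}⁺ restricted to this set is {Aircraft, DepTime, FlightNo, Origin}), so split on DepTime, FlightNo → Aircraft, Origin into {Aircraft, DepTime, FlightNo, Origin} and {AirlineCode, DepTime, Dest, FlightNo, Gate}.
{Aircraft, DepTime, FlightNo, Origin} is in BCNF.
In {AirlineCode, DepTime, Dest, FlightNo, Gate}, {Dest, FlightNo} is not a superkey ({Dest, FlightNo}⁺ restricted to this set is {Dest, FlightNo, Gate}), so split on Dest, FlightNo → Gate into {Dest, FlightNo, Gate} and {AirlineCode, DepTime, Dest, FlightNo}.
{Dest, FlightNo, Gate} is in BCNF.
In {AirlineCode, DepTime, Dest, FlightNo}, {Dest} is not a superkey ({Dest}⁺ restricted to this set is {Dest, FlightNo}), so split on Dest → FlightNo into {Dest, FlightNo} and {AirlineCode, DepTime, Dest}.
{Dest, FlightNo} is in BCNF.
{AirlineCode, DepTime, Dest} is in BCNF.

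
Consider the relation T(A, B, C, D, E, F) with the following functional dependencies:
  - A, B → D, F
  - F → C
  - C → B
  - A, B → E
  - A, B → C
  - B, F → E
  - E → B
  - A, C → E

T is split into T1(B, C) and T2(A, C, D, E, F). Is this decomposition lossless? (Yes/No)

Yes

The shared attributes are {C} and {C}⁺ = {B, C}.
T1 is contained in that closure, so T1 ∩ T2 → T1 holds and the join is lossless.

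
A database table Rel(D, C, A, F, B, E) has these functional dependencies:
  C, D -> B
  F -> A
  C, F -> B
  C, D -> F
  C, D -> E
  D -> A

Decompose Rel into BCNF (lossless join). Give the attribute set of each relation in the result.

Candidate key of the original relation: {C, D}.
In {A, B, C, D, E, F}, {F} is not a superkey ({F}⁺ restricted to this set is {A, F}), so split on F -> A into {A, F} and {B, C, D, E, F}.
{A, F}: every determinant is a superkey — BCNF.
In {B, C, D, E, F}, {C, F} is not a superkey ({C, F}⁺ restricted to this set is {B, C, F}), so split on C, F -> B into {B, C, F} and {C, D, E, F}.
{B, C, F}: every determinant is a superkey — BCNF.
{C, D, E, F}: every determinant is a superkey — BCNF.

{A, F}; {B, C, F}; {C, D, E, F}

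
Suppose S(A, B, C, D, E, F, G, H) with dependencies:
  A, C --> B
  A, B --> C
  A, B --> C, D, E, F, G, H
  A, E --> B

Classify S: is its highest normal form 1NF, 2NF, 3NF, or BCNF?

BCNF

Candidate keys: {A, B}, {A, C}, {A, E}. Prime attributes: {A, B, C, E}.
Every FD has a superkey on the left, so the relation is in BCNF.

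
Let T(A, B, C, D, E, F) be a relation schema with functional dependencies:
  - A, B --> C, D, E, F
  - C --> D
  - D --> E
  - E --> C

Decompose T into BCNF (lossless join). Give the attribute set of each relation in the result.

{A, B, C, F}; {C, D, E}

Candidate key of the original relation: {A, B}.
{A, B, C, D, E, F}: {C} determines {C, D, E} here but is not a superkey — split on C --> D, E, giving {C, D, E} and {A, B, C, F}.
{C, D, E} has no BCNF violation.
{A, B, C, F} has no BCNF violation.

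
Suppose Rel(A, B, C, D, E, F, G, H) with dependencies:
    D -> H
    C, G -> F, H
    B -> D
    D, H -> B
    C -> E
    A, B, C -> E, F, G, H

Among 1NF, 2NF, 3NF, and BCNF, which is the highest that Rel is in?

Candidate keys: {A, B, C}, {A, C, D}. Prime attributes: {A, B, C, D}.
D -> H breaks BCNF: {D}⁺ = {B, D, H}, so {D} is not a superkey.
D -> H has non-prime {H} on the right and a non-superkey on the left, so 3NF fails.
{B} is a proper subset of the key {A, B, C}, and {B}⁺ contains the non-prime attribute {H} — a partial dependency, so 2NF is violated.

1NF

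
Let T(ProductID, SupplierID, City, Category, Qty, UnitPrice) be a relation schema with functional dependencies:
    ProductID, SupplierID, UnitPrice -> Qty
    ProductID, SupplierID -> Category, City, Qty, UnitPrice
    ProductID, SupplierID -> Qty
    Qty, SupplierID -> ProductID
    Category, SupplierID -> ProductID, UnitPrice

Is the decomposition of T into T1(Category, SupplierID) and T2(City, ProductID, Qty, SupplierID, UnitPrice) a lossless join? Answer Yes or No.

T1 ∩ T2 = {SupplierID}; its closure under F is {SupplierID}.
Neither T1 nor T2 is contained in that closure, so the decomposition is lossy.

No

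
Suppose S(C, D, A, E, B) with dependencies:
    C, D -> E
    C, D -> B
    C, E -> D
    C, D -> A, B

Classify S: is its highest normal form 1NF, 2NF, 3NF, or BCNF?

Candidate keys: {C, D}, {C, E}. Prime attributes: {C, D, E}.
The left-hand side of every FD is a superkey, so BCNF is satisfied.

BCNF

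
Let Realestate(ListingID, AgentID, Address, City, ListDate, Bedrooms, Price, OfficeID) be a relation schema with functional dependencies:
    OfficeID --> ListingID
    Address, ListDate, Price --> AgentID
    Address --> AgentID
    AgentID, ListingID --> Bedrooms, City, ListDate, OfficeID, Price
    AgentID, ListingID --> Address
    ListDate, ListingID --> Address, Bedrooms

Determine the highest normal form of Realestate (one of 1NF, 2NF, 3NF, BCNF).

3NF

Candidate keys: {Address, ListingID}, {Address, OfficeID}, {AgentID, ListingID}, {AgentID, OfficeID}, {ListDate, ListingID}, {ListDate, OfficeID}. Prime attributes: {Address, AgentID, ListDate, ListingID, OfficeID}.
OfficeID --> ListingID: {OfficeID}⁺ = {ListingID, OfficeID}, which is not all of the attributes, so the left side is not a superkey — BCNF is violated.
Its right-hand attributes {ListingID} are all prime, as are those of every other non-superkey FD — the relation is in 3NF.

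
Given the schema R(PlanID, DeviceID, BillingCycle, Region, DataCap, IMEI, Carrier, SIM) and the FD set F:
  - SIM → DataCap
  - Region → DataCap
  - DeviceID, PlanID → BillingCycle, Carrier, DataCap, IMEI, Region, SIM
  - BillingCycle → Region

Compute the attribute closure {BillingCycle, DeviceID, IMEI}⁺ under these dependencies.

Start with {BillingCycle, DeviceID, IMEI}.
BillingCycle → Region applies; add {Region} → now {BillingCycle, DeviceID, IMEI, Region}.
Region → DataCap applies; add {DataCap} → now {BillingCycle, DataCap, DeviceID, IMEI, Region}.
No further FD applies.

{BillingCycle, DataCap, DeviceID, IMEI, Region}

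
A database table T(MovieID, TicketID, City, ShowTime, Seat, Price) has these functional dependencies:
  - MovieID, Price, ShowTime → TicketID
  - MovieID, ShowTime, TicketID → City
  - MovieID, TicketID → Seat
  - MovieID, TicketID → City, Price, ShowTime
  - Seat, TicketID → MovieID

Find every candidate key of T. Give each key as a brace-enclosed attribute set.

{MovieID, Price, ShowTime}, {MovieID, TicketID}, {Seat, TicketID}

{MovieID, TicketID}⁺ = {City, MovieID, Price, Seat, ShowTime, TicketID}, which is every attribute, so {MovieID, TicketID} is a candidate key.
{Seat, TicketID}⁺ = {City, MovieID, Price, Seat, ShowTime, TicketID}, which is every attribute, so {Seat, TicketID} is a candidate key.
{MovieID, Price, ShowTime}⁺ = {City, MovieID, Price, Seat, ShowTime, TicketID}, which is every attribute, so {MovieID, Price, ShowTime} is a candidate key.
These are minimal and exhaustive — every other superkey contains one of them.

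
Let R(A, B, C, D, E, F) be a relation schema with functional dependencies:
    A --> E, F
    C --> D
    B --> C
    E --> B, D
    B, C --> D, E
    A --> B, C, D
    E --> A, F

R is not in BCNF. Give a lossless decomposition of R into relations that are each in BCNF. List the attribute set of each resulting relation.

Candidate keys of the original relation: {A}, {B}, {E}.
In {A, B, C, D, E, F}, {C} is not a superkey ({C}⁺ restricted to this set is {C, D}), so split on C --> D into {C, D} and {A, B, C, E, F}.
{C, D} has no BCNF violation.
{A, B, C, E, F} has no BCNF violation.

{A, B, C, E, F}; {C, D}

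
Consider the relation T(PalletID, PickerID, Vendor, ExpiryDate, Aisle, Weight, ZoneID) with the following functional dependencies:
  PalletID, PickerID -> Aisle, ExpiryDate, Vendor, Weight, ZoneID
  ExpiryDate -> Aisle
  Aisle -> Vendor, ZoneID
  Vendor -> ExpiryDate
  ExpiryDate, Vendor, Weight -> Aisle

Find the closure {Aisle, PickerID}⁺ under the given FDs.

{Aisle, ExpiryDate, PickerID, Vendor, ZoneID}

Start with {Aisle, PickerID}.
Aisle -> Vendor, ZoneID applies; add {Vendor, ZoneID} → now {Aisle, PickerID, Vendor, ZoneID}.
Vendor -> ExpiryDate applies; add {ExpiryDate} → now {Aisle, ExpiryDate, PickerID, Vendor, ZoneID}.
No further FD applies.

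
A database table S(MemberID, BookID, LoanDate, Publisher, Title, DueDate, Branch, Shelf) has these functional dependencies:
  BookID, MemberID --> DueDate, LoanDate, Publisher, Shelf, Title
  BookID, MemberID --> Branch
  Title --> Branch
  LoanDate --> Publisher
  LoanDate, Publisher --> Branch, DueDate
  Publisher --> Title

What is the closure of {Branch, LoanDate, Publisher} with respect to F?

{Branch, DueDate, LoanDate, Publisher, Title}

Start with {Branch, LoanDate, Publisher}.
LoanDate, Publisher --> Branch, DueDate applies; add {DueDate} → now {Branch, DueDate, LoanDate, Publisher}.
Publisher --> Title applies; add {Title} → now {Branch, DueDate, LoanDate, Publisher, Title}.
No further FD applies.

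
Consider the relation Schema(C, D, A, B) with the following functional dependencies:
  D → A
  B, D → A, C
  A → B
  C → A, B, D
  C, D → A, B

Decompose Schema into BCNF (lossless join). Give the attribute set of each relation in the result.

Candidate keys of the original relation: {C}, {D}.
Within {A, B, C, D}: {A}⁺ ∩ {A, B, C, D} = {A, B}, not the whole set, so A → B violates BCNF; decompose into {A, B} and {A, C, D}.
{A, B} is in BCNF.
{A, C, D} is in BCNF.

{A, B}; {A, C, D}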